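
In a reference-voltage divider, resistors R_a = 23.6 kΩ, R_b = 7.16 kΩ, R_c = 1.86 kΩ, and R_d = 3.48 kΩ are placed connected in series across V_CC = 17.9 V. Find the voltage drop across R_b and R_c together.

ΣR = 23.6 + 7.16 + 1.86 + 3.48 = 36.10 kΩ.
R_{R_b..R_c} = 7.16 + 1.86 = 9.020 kΩ.
V = V_CC · R/ΣR = 17.9 × 0.2499 = 4.473 V.

V ≈ 4.47 V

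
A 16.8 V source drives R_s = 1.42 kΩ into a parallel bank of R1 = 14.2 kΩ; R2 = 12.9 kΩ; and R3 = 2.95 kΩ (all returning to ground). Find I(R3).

I ≈ 3.37 mA

Parallel bank: R_p = 1/(1/14.2 + 1/12.9 + 1/2.95) = 2.054 kΩ.
V_A = 16.8 × 2.054/3.474 = 9.932 V.
I(R3) = V_A / R3 = 9.932/2.95 = 3.367 mA.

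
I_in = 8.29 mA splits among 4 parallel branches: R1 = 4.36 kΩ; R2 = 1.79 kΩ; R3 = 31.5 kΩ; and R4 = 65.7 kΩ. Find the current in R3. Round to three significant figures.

I ≈ 0.315 mA

ΣG = 1/4.36 + 1/1.79 + 1/31.5 + 1/65.7 = 0.8350.
Current divider: I(R3) = I_in · G_k/ΣG = 8.29 × (0.03175/0.8350) = 8.29 × 0.03802 = 0.3152 mA.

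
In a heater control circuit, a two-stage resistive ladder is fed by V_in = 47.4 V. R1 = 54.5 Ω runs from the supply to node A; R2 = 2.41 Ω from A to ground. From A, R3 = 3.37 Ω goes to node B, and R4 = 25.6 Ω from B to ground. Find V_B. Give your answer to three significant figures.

V_B ≈ 1.64 V

The second stage (R3 + R4 = 28.97 Ω) loads node A in parallel with R2.
R2 ‖ (R3+R4) = 2.225 Ω.
V_A = 47.4 × 2.225/(54.5 + 2.225) = 1.859 V.
V_B = V_A × 0.8837 = 1.643 V.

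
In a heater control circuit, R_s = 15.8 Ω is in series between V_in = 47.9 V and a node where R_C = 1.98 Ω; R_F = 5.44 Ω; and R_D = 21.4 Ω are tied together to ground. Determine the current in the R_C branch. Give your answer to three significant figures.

I ≈ 1.92 A

Combine the parallel branches: R_p = (1/1.98 + 1/5.44 + 1/21.4)⁻¹ = 1.359 Ω.
Node voltage V_A = V_in · R_p/(R_s + R_p) = 47.9 × 0.07922 = 3.795 V.
I(R_C) = V_A / R_C = 3.795/1.98 = 1.917 A.
(Check via current divider: I_total = 2.791 A; share G_k/ΣG = 0.6866 → same result.)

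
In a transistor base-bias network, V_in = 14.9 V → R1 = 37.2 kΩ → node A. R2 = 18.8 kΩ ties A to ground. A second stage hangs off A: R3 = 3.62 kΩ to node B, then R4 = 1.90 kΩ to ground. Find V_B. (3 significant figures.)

Looking into the second stage from A: R3 + R4 = 5.520 kΩ appears in parallel with R2.
R2 ‖ (R3+R4) = 4.267 kΩ.
So V_A = 14.9 × 0.1029 = 1.533 V.
Stage 2 is unloaded, so V_B = V_A · R4/(R3+R4) = 1.533 × 1.90/5.520 = 0.5278 V.

V_B ≈ 0.528 V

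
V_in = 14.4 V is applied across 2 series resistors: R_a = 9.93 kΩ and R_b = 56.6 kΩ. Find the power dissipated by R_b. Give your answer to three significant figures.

Series current I = V_in/ΣR = 14.4/66.53 = 0.2164 mA.
P(R_b) = I²·R_b = (0.2164)² × 56.6 = 2.652 mW.

P ≈ 2.65 mW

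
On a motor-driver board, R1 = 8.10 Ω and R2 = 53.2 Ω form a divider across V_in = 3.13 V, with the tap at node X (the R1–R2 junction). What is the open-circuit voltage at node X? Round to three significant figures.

V_th is the unloaded tap voltage: V_in · R2/(R1+R2) = 3.13 × 0.8679 = 2.716 V.

V_th ≈ 2.72 V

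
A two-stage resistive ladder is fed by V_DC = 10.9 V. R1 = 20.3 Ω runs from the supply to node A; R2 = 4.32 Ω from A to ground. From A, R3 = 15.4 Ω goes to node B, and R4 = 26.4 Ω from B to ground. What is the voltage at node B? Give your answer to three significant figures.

Looking into the second stage from A: R3 + R4 = 41.80 Ω appears in parallel with R2.
R2 ‖ (R3+R4) = 3.915 Ω.
V_A = 10.9 × 3.915/(20.3 + 3.915) = 1.762 V.
Then the unloaded second divider: V_B = V_A × R4/(R3+R4) = 1.762 × 0.6316 = 1.113 V.

V_B ≈ 1.11 V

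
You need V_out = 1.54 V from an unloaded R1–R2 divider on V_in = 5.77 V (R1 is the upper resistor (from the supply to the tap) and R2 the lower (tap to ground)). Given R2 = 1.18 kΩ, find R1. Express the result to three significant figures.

Required fraction k = V_out/V_in = 0.2669.
R1 = R2·(1/k − 1) = 1.18 × 2.747 = 3.241 kΩ.

R1 ≈ 3.24 kΩ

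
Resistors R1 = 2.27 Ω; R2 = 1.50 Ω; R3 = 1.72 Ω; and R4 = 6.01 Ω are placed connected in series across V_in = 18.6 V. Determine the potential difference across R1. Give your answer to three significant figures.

V ≈ 3.67 V

Total series resistance ΣR = 2.27 + 1.50 + 1.72 + 6.01 = 11.50 Ω.
V = V_in · R/ΣR = 18.6 × 0.1974 = 3.671 V.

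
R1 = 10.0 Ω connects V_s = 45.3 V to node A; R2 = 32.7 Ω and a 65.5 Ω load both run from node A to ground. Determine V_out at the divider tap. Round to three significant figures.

The load sits in parallel with R2, giving an effective lower resistance R2' = R2·R_L/(R2+R_L) = 21.81 Ω.
Then V_out = V_s · R2'/(R1 + R2') = 45.3 × 21.81/31.81 = 31.06 V.

V_out ≈ 31.1 V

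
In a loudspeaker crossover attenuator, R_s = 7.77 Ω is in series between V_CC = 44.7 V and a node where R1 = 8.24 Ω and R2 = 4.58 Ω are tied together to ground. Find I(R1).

Parallel bank: R_p = 1/(1/8.24 + 1/4.58) = 2.944 Ω.
Node voltage V_A = V_CC · R_p/(R_s + R_p) = 44.7 × 0.2748 = 12.28 V.
Branch current I = V_A/R1 = 12.28/8.24 = 1.491 A.
(Check via current divider: I_total = 4.172 A; share G_k/ΣG = 0.3573 → same result.)

I ≈ 1.49 A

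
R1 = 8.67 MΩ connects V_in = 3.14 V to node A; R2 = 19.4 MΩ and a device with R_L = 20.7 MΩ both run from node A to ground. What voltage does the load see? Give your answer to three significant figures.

First combine the lower leg with the load: R2 ‖ R_L = 10.01 MΩ.
Now apply the divider: V_out = 3.14 × 0.5360 = 1.683 V.
(Unloaded it would be 2.17 V; the load pulls it down.)

V_out ≈ 1.68 V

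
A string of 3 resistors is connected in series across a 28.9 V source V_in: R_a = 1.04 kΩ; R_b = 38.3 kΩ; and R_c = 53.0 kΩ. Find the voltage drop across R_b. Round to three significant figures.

V ≈ 12.0 V

Series total: ΣR = 1.04 + 38.3 + 53.0 = 92.34 kΩ.
Voltage divider: V = V_in · (38.30 / 92.34) = 28.9 × 0.4148 = 11.99 V.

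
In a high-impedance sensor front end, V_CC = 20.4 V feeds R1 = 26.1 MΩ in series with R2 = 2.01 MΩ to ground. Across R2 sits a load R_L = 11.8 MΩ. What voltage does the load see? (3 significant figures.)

The load sits in parallel with R2, giving an effective lower resistance R2' = R2·R_L/(R2+R_L) = 1.717 MΩ.
Then V_out = V_CC · R2'/(R1 + R2') = 20.4 × 1.717/27.82 = 1.259 V.

V_out ≈ 1.26 V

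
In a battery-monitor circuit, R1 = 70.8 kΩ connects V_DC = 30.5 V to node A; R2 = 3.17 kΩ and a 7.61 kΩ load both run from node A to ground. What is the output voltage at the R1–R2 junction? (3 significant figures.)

V_out ≈ 0.934 V

The load sits in parallel with R2, giving an effective lower resistance R2' = R2·R_L/(R2+R_L) = 2.238 kΩ.
Voltage divider with the loaded lower leg: V_out = 30.5 × 2.238/(70.8 + 2.238) = 30.5 × 0.03064 = 0.9345 V.
(Unloaded it would be 1.31 V; the load pulls it down.)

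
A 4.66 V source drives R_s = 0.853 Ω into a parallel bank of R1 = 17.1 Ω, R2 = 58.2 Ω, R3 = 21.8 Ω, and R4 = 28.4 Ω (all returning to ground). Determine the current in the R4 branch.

I ≈ 0.145 A

Parallel bank: R_p = 1/(1/17.1 + 1/58.2 + 1/21.8 + 1/28.4) = 6.380 Ω.
Node voltage V_A = V_CC · R_p/(R_s + R_p) = 4.66 × 0.8821 = 4.110 V.
I(R4) = V_A / R4 = 4.110/28.4 = 0.1447 A.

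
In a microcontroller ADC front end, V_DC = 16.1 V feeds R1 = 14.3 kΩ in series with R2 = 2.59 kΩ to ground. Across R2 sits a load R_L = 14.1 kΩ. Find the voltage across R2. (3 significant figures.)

The load sits in parallel with R2, giving an effective lower resistance R2' = R2·R_L/(R2+R_L) = 2.188 kΩ.
Now apply the divider: V_out = 16.1 × 0.1327 = 2.137 V.
(Unloaded it would be 2.47 V; the load pulls it down.)

V_out ≈ 2.14 V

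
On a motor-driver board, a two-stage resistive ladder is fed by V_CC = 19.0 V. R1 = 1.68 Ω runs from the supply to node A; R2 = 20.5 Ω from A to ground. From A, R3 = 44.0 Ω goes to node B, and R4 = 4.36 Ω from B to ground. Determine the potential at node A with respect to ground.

Looking into the second stage from A: R3 + R4 = 48.36 Ω appears in parallel with R2.
R2 ‖ (R3+R4) = 14.40 Ω.
V_A = 19.0 × 14.40/(1.68 + 14.40) = 17.01 V.

V_A ≈ 17.0 V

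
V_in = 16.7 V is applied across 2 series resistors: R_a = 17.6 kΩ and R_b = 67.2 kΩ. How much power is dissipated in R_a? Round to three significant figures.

The common current is I = 16.7/84.80 = 0.1969 mA.
V(R_a) = I·R = 3.466 V; P = V·I = 3.466 × 0.1969 = 0.6826 mW.

P ≈ 0.683 mW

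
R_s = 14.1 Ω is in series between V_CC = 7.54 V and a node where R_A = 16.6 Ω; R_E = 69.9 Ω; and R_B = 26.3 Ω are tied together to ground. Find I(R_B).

Parallel bank: R_p = 1/(1/16.6 + 1/69.9 + 1/26.3) = 8.883 Ω.
V_A = 7.54 × 8.883/22.98 = 2.914 V.
Branch current I = V_A/R_B = 2.914/26.3 = 0.1108 A.

I ≈ 0.111 A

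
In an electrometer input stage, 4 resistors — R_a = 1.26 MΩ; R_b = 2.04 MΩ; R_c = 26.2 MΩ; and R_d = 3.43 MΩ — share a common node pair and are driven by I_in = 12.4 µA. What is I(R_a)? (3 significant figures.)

Total conductance ΣG = 1/1.26 + 1/2.04 + 1/26.2 + 1/3.43 = 1.614 (units of 1/MΩ).
Current divider: I(R_a) = I_in · G_k/ΣG = 12.4 × (0.7937/1.614) = 12.4 × 0.4919 = 6.099 µA.

I ≈ 6.10 µA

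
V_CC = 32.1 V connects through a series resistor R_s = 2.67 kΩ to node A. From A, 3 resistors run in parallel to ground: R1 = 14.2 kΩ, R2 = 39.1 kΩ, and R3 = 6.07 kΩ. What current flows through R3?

I ≈ 3.12 mA

Parallel bank: R_p = 1/(1/14.2 + 1/39.1 + 1/6.07) = 3.835 kΩ.
Node voltage V_A = V_CC · R_p/(R_s + R_p) = 32.1 × 0.5896 = 18.92 V.
I(R3) = V_A / R3 = 18.92/6.07 = 3.118 mA.
(Equivalently: I_total = 4.935 mA, then current-divider fraction G_k/ΣG = 0.6318.)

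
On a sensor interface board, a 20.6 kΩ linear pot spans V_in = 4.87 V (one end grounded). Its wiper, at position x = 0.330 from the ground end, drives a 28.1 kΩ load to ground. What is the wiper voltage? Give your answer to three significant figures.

Split the track: R_lower = x·R_p = 6.798 kΩ, R_upper = (1−x)·R_p = 13.80 kΩ.
(x·R_p) ‖ R_L = 5.474 kΩ.
Loaded-divider output: V_out = 4.87 × 0.2840 = 1.383 V.

V_out ≈ 1.38 V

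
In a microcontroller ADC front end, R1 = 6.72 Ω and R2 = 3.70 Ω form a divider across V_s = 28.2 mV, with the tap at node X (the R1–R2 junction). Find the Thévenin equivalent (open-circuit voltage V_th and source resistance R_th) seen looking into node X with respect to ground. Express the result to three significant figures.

With X open, the divider is unloaded: V_th = 28.2 × 3.70/10.42 = 10.01 mV.
With V_s suppressed (replaced by a short), R_th = R1 ‖ R2 = (6.720 × 3.70)/(6.720 + 3.70) = 2.386 Ω.

V_th ≈ 10.0 mV, R_th ≈ 2.39 Ω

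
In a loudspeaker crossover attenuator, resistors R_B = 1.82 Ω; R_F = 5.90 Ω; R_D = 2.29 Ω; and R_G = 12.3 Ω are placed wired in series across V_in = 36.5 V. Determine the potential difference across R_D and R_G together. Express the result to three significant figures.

Total series resistance ΣR = 1.82 + 5.90 + 2.29 + 12.3 = 22.31 Ω.
R_{R_D..R_G} = 2.29 + 12.3 = 14.59 Ω.
By the voltage-divider rule, V = 36.5 × 14.59/22.31 = 23.87 V.

V ≈ 23.9 V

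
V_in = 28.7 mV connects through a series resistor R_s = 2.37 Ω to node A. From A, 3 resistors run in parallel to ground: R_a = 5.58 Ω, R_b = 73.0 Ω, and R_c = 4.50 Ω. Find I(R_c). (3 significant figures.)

I ≈ 3.21 mA

Combine the parallel branches: R_p = (1/5.58 + 1/73.0 + 1/4.50)⁻¹ = 2.409 Ω.
V_A = 28.7 × 2.409/4.779 = 14.47 mV.
I(R_c) = V_A / R_c = 14.47/4.50 = 3.215 mA.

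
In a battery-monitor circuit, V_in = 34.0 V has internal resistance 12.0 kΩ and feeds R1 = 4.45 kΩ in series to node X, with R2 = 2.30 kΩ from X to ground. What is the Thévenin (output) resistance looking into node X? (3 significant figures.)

R1' = 12.0 + 4.45 = 16.45 kΩ (source resistance + R1).
Looking into X with the source shorted: R_th = R1'·R2/(R1'+R2) = 16.45 × 2.30/18.75 = 2.018 kΩ.

R_th ≈ 2.02 kΩ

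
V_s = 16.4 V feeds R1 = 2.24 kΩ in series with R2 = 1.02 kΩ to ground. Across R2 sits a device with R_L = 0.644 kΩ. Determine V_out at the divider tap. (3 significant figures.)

The load sits in parallel with R2, giving an effective lower resistance R2' = R2·R_L/(R2+R_L) = 0.3948 kΩ.
Voltage divider with the loaded lower leg: V_out = 16.4 × 0.3948/(2.24 + 0.3948) = 16.4 × 0.1498 = 2.457 V.

V_out ≈ 2.46 V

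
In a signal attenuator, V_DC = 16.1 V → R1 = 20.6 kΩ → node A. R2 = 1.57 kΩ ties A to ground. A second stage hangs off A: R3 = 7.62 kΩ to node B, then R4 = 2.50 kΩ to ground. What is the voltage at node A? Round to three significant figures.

Node A sees R2 in parallel with the series input of stage 2, R3 + R4 = 10.12 kΩ.
Effective lower resistance at A: R2 ‖ 10.12 = 1.359 kΩ.
V_A = 16.1 × 1.359/(20.6 + 1.359) = 0.9965 V.

V_A ≈ 0.996 V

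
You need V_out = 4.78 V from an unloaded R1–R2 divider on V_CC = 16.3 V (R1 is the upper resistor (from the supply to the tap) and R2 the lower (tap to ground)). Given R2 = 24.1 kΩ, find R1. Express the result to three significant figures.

R1 ≈ 58.1 kΩ

V_out/V_CC = R2/(R1+R2) = 0.2933.
Rearranging, R1 = R2·(1−k)/k = 24.1 × 2.410 = 58.08 kΩ.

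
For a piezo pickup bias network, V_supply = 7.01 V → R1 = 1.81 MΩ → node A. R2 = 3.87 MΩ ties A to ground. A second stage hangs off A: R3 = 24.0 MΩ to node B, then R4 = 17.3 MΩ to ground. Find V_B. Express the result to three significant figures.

V_B ≈ 1.94 V

Looking into the second stage from A: R3 + R4 = 41.30 MΩ appears in parallel with R2.
Effective lower resistance at A: R2 ‖ 41.30 = 3.538 MΩ.
V_A = 7.01 × 3.538/(1.81 + 3.538) = 4.638 V.
Then the unloaded second divider: V_B = V_A × R4/(R3+R4) = 4.638 × 0.4189 = 1.943 V.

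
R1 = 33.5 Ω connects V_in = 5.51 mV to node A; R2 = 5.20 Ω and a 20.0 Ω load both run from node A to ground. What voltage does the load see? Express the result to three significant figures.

First combine the lower leg with the load: R2 ‖ R_L = 4.127 Ω.
Then V_out = V_in · R2'/(R1 + R2') = 5.51 × 4.127/37.63 = 0.6043 mV.

V_out ≈ 0.604 mV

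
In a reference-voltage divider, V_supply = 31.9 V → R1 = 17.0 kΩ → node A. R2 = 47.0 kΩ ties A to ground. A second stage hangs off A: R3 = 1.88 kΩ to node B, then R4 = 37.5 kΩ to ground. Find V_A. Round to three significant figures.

V_A ≈ 17.8 V

The second stage (R3 + R4 = 39.38 kΩ) loads node A in parallel with R2.
R2 ‖ (R3+R4) = 21.43 kΩ.
First divider: V_A = V_supply · 21.43/(17.0 + 21.43) = 17.79 V.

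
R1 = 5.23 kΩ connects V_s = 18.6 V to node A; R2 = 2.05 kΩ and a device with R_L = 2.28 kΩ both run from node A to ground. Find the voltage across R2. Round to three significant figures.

First combine the lower leg with the load: R2 ‖ R_L = 1.079 kΩ.
Voltage divider with the loaded lower leg: V_out = 18.6 × 1.079/(5.23 + 1.079) = 18.6 × 0.1711 = 3.182 V.

V_out ≈ 3.18 V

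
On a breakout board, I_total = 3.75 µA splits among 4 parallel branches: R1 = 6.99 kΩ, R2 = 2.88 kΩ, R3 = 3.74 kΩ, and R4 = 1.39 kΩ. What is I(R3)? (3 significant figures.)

Conductances: ΣG = 1/6.99 + 1/2.88 + 1/3.74 + 1/1.39 = 1.477 (1/kΩ).
R3 takes the fraction G_k/ΣG = 0.2674/1.477 = 0.1810, so I = 3.75 × 0.1810 = 0.6788 µA.

I ≈ 0.679 µA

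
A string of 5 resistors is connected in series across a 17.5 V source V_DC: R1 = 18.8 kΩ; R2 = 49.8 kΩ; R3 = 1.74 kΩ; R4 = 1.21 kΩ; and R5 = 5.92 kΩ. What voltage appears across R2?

Series total: ΣR = 18.8 + 49.8 + 1.74 + 1.21 + 5.92 = 77.47 kΩ.
Voltage divider: V = V_DC · (49.80 / 77.47) = 17.5 × 0.6428 = 11.25 V.

V ≈ 11.2 V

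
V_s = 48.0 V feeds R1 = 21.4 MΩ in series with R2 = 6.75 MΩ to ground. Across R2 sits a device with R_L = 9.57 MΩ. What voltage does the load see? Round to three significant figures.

The load sits in parallel with R2, giving an effective lower resistance R2' = R2·R_L/(R2+R_L) = 3.958 MΩ.
Voltage divider with the loaded lower leg: V_out = 48.0 × 3.958/(21.4 + 3.958) = 48.0 × 0.1561 = 7.492 V.
(Unloaded it would be 11.5 V; the load pulls it down.)

V_out ≈ 7.49 V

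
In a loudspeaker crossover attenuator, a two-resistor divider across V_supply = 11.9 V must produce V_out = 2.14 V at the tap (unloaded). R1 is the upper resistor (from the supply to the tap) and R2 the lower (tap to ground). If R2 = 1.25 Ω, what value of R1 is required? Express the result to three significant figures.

The divider ratio is R2/(R1+R2) = 2.14/11.9 = 0.1798.
Rearranging, R1 = R2·(1−k)/k = 1.25 × 4.561 = 5.701 Ω.

R1 ≈ 5.70 Ω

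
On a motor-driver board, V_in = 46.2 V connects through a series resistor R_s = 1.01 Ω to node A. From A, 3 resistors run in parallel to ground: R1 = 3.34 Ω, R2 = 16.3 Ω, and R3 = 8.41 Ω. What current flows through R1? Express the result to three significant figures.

I ≈ 9.32 A

Combine the parallel branches: R_p = (1/3.34 + 1/16.3 + 1/8.41)⁻¹ = 2.085 Ω.
Node voltage V_A = V_in · R_p/(R_s + R_p) = 46.2 × 0.6736 = 31.12 V.
Branch current I = V_A/R1 = 31.12/3.34 = 9.318 A.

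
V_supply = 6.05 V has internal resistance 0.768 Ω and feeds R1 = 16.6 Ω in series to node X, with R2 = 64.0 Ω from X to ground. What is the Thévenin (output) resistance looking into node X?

R_th ≈ 13.7 Ω

R1' = 0.768 + 16.6 = 17.37 Ω (source resistance + R1).
Zeroing V_supply shorts the top of R1' to ground, so R_th = R1' ‖ R2 = 13.66 Ω.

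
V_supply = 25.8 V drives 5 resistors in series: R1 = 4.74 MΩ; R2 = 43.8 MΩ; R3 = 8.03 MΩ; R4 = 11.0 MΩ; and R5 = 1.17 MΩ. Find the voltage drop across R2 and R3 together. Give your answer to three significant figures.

V ≈ 19.5 V

Series total: ΣR = 4.74 + 43.8 + 8.03 + 11.0 + 1.17 = 68.74 MΩ.
R_{R2..R3} = 43.8 + 8.03 = 51.83 MΩ.
V = V_supply · R/ΣR = 25.8 × 0.7540 = 19.45 V.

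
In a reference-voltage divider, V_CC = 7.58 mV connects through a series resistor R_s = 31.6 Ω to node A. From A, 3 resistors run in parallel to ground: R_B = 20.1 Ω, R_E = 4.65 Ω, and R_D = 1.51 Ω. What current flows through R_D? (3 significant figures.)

I ≈ 0.166 mA

Equivalent of the parallel group: R_p = 1.079 Ω.
Node voltage V_A = V_CC · R_p/(R_s + R_p) = 7.58 × 0.03301 = 0.2502 mV.
Branch current I = V_A/R_D = 0.2502/1.51 = 0.1657 mA.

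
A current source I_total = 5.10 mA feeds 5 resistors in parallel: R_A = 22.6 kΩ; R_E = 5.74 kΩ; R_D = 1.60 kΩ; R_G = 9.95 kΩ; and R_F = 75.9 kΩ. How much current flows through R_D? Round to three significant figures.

I ≈ 3.33 mA

Conductances: ΣG = 1/22.6 + 1/5.74 + 1/1.60 + 1/9.95 + 1/75.9 = 0.9571 (1/kΩ).
R_D takes the fraction G_k/ΣG = 0.6250/0.9571 = 0.6530, so I = 5.10 × 0.6530 = 3.330 mA.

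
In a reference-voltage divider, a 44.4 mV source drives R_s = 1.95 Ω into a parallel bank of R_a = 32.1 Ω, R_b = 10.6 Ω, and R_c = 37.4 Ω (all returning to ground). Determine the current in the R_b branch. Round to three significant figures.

I ≈ 3.23 mA

Parallel bank: R_p = 1/(1/32.1 + 1/10.6 + 1/37.4) = 6.569 Ω.
Node voltage V_A = V_in · R_p/(R_s + R_p) = 44.4 × 0.7711 = 34.24 mV.
Branch current I = V_A/R_b = 34.24/10.6 = 3.230 mA.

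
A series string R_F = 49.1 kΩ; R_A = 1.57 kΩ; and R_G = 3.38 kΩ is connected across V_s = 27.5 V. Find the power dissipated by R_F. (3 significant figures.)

P ≈ 12.7 mW

The common current is I = 27.5/54.05 = 0.5088 mA.
P(R_F) = I²·R_F = (0.5088)² × 49.1 = 12.71 mW.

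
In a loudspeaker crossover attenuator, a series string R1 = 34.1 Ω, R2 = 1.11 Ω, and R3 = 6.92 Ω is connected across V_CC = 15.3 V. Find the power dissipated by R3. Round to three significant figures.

Series current I = V_CC/ΣR = 15.3/42.13 = 0.3632 A.
V(R3) = I·R = 2.513 V; P = V·I = 2.513 × 0.3632 = 0.9127 W.

P ≈ 0.913 W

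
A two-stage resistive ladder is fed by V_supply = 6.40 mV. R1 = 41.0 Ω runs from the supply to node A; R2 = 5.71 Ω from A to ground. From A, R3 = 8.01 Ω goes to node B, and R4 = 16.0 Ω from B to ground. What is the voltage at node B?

V_B ≈ 0.431 mV

The second stage (R3 + R4 = 24.01 Ω) loads node A in parallel with R2.
R2 ‖ (R3+R4) = 4.613 Ω.
V_A = 6.40 × 4.613/(41.0 + 4.613) = 0.6472 mV.
V_B = V_A × 0.6664 = 0.4313 mV.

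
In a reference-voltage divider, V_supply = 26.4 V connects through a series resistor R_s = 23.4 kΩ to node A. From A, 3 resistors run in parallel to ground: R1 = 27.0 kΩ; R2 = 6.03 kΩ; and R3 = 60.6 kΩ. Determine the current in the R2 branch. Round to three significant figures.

I ≈ 0.714 mA

Combine the parallel branches: R_p = (1/27.0 + 1/6.03 + 1/60.6)⁻¹ = 4.558 kΩ.
V_A = 26.4 × 4.558/27.96 = 4.304 V.
Branch current I = V_A/R2 = 4.304/6.03 = 0.7138 mA.
(Check via current divider: I_total = 0.9443 mA; share G_k/ΣG = 0.7560 → same result.)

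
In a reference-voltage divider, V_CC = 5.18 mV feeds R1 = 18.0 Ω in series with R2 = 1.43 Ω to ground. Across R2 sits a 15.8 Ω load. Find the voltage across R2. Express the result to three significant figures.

R2 ‖ R_L = (1.43 × 15.8)/(1.43 + 15.8) = 1.311 Ω.
Voltage divider with the loaded lower leg: V_out = 5.18 × 1.311/(18.0 + 1.311) = 5.18 × 0.06790 = 0.3517 mV.

V_out ≈ 0.352 mV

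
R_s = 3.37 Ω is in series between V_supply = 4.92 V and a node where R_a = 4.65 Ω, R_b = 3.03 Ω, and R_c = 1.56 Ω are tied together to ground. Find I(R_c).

I ≈ 0.631 A

Equivalent of the parallel group: R_p = 0.8431 Ω.
V_A = 4.92 × 0.8431/4.213 = 0.9846 V.
Branch current I = V_A/R_c = 0.9846/1.56 = 0.6311 A.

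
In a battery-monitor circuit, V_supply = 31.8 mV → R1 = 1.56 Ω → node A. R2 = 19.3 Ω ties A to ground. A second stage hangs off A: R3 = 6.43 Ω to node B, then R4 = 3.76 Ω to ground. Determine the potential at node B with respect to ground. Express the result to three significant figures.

Node A sees R2 in parallel with the series input of stage 2, R3 + R4 = 10.19 Ω.
R2 ‖ (R3+R4) = 6.669 Ω.
First divider: V_A = V_supply · 6.669/(1.56 + 6.669) = 25.77 mV.
V_B = V_A × 0.3690 = 9.509 mV.

V_B ≈ 9.51 mV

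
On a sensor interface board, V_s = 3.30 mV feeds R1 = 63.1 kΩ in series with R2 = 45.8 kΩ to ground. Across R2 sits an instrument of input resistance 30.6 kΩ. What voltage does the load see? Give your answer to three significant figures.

V_out ≈ 0.743 mV

R2 ‖ R_L = (45.8 × 30.6)/(45.8 + 30.6) = 18.34 kΩ.
Voltage divider with the loaded lower leg: V_out = 3.30 × 18.34/(63.1 + 18.34) = 3.30 × 0.2252 = 0.7433 mV.
(Unloaded it would be 1.39 mV; the load pulls it down.)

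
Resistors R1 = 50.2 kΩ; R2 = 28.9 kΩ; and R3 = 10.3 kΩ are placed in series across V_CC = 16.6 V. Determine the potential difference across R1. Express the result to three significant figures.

ΣR = 50.2 + 28.9 + 10.3 = 89.40 kΩ.
By the voltage-divider rule, V = 16.6 × 50.20/89.40 = 9.321 V.

V ≈ 9.32 V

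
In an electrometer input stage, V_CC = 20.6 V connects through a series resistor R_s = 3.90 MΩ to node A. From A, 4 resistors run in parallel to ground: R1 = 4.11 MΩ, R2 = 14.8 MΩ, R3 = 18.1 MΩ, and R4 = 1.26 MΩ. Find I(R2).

Parallel bank: R_p = 1/(1/4.11 + 1/14.8 + 1/18.1 + 1/1.26) = 0.8622 MΩ.
Node voltage V_A = V_CC · R_p/(R_s + R_p) = 20.6 × 0.1811 = 3.730 V.
I(R2) = V_A / R2 = 3.730/14.8 = 0.2520 µA.
(Check via current divider: I_total = 4.326 µA; share G_k/ΣG = 0.05826 → same result.)

I ≈ 0.252 µA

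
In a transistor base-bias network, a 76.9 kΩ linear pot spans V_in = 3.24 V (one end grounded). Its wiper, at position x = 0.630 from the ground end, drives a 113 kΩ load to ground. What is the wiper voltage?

Split the track: R_lower = x·R_p = 48.45 kΩ, R_upper = (1−x)·R_p = 28.45 kΩ.
Lower segment in parallel with the load: 48.45 ‖ 113 = 33.91 kΩ.
V_out = 3.24 × 33.91/(28.45 + 33.91) = 1.762 V.
(Unloaded: V_out = x·V_in = 2.04 V.)

V_out ≈ 1.76 V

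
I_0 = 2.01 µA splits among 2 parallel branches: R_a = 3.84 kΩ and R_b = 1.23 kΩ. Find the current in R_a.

Two-branch current divider: I_k = I_0 · R_other/(R_1 + R_2).
I(R_a) = 2.01 × 1.23/(3.84 + 1.23) = 2.01 × 0.2426 = 0.4876 µA.

I ≈ 0.488 µA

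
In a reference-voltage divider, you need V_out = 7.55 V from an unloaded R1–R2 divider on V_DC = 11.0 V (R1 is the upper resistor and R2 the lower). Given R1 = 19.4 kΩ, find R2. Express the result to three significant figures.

R2 ≈ 42.5 kΩ

V_out/V_DC = R2/(R1+R2) = 0.6864.
R2 = R1 · 0.6864/(1 − 0.6864) = 42.46 kΩ.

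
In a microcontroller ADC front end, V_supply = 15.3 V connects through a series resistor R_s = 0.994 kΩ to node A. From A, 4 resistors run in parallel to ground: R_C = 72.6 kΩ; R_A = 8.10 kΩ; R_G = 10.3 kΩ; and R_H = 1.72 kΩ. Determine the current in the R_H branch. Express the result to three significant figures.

I ≈ 4.91 mA

Combine the parallel branches: R_p = (1/72.6 + 1/8.10 + 1/10.3 + 1/1.72)⁻¹ = 1.226 kΩ.
V_A = 15.3 × 1.226/2.220 = 8.449 V.
Branch current I = V_A/R_H = 8.449/1.72 = 4.912 mA.
(Equivalently: I_total = 6.892 mA, then current-divider fraction G_k/ΣG = 0.7127.)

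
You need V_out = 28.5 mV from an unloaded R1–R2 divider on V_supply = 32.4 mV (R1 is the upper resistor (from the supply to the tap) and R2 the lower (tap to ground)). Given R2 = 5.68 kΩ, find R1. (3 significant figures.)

The divider ratio is R2/(R1+R2) = 28.5/32.4 = 0.8796.
So R1 = R2 · (V_supply/V_out − 1) = 5.68 × (32.4/28.5 − 1) = 5.68 × 0.1368 = 0.7773 kΩ.

R1 ≈ 0.777 kΩ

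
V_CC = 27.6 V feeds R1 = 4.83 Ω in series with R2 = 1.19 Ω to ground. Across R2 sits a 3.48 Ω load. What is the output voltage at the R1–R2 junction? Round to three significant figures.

First combine the lower leg with the load: R2 ‖ R_L = 0.8868 Ω.
Now apply the divider: V_out = 27.6 × 0.1551 = 4.281 V.

V_out ≈ 4.28 V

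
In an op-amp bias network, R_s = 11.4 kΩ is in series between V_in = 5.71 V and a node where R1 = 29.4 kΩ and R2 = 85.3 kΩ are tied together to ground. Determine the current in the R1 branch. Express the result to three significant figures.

Equivalent of the parallel group: R_p = 21.86 kΩ.
V_A = 5.71 × 21.86/33.26 = 3.753 V.
Branch current I = V_A/R1 = 3.753/29.4 = 0.1277 mA.

I ≈ 0.128 mA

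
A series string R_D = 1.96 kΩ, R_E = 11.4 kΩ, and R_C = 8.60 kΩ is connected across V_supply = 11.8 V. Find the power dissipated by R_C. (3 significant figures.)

P ≈ 2.48 mW

Series current I = V_supply/ΣR = 11.8/21.96 = 0.5373 mA.
P(R_C) = I²·R_C = (0.5373)² × 8.60 = 2.483 mW.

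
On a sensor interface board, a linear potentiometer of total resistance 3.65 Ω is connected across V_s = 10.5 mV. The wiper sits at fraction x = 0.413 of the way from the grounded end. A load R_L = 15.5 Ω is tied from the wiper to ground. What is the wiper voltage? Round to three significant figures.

V_out ≈ 4.10 mV

Lower segment x·R_p = 1.507 Ω; upper segment (1−x)·R_p = 2.143 Ω.
(x·R_p) ‖ R_L = 1.374 Ω.
Loaded-divider output: V_out = 10.5 × 0.3907 = 4.102 mV.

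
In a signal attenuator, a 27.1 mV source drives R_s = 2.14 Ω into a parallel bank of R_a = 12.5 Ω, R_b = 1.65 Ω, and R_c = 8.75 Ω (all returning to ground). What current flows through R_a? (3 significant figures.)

Equivalent of the parallel group: R_p = 1.249 Ω.
V_A = 27.1 × 1.249/3.389 = 9.990 mV.
I(R_a) = V_A / R_a = 9.990/12.5 = 0.7992 mA.

I ≈ 0.799 mA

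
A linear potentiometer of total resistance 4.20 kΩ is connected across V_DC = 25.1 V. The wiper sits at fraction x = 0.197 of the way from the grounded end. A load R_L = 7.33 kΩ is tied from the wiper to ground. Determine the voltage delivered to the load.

V_out ≈ 4.53 V

Split the track: R_lower = x·R_p = 0.8274 kΩ, R_upper = (1−x)·R_p = 3.373 kΩ.
Lower segment in parallel with the load: 0.8274 ‖ 7.33 = 0.7435 kΩ.
Then V_out = V_DC · 0.7435/(3.373 + 0.7435) = 4.534 V.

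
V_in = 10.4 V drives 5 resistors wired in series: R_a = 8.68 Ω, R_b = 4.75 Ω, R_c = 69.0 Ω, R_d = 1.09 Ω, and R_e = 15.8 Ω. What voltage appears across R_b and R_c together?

Total series resistance ΣR = 8.68 + 4.75 + 69.0 + 1.09 + 15.8 = 99.32 Ω.
R_{R_b..R_c} = 4.75 + 69.0 = 73.75 Ω.
Voltage divider: V = V_in · (73.75 / 99.32) = 10.4 × 0.7425 = 7.723 V.

V ≈ 7.72 V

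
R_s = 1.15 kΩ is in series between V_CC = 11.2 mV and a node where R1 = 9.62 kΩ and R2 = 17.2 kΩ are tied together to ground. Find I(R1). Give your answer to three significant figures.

Combine the parallel branches: R_p = (1/9.62 + 1/17.2)⁻¹ = 6.169 kΩ.
Node voltage V_A = V_CC · R_p/(R_s + R_p) = 11.2 × 0.8429 = 9.440 mV.
Branch current I = V_A/R1 = 9.440/9.62 = 0.9813 µA.
(Check via current divider: I_total = 1.530 µA; share G_k/ΣG = 0.6413 → same result.)

I ≈ 0.981 µA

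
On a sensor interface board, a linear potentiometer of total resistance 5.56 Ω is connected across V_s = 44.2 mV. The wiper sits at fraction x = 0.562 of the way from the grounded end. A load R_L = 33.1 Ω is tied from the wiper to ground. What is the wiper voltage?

Lower segment x·R_p = 3.125 Ω; upper segment (1−x)·R_p = 2.435 Ω.
R_L loads the lower segment: effective lower R = 2.855 Ω.
Loaded-divider output: V_out = 44.2 × 0.5397 = 23.85 mV.
(Unloaded: V_out = x·V_s = 24.8 mV.)

V_out ≈ 23.9 mV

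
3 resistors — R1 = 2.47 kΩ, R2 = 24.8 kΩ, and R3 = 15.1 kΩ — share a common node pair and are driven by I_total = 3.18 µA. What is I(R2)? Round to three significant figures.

Conductances: ΣG = 1/2.47 + 1/24.8 + 1/15.1 = 0.5114 (1/kΩ).
By the current-divider rule, I = I_total · G_k/ΣG = 3.18 × 0.07885 = 0.2507 µA.

I ≈ 0.251 µA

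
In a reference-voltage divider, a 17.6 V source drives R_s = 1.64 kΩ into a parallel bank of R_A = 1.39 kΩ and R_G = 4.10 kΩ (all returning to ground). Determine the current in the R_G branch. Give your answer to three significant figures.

Equivalent of the parallel group: R_p = 1.038 kΩ.
Node voltage V_A = V_CC · R_p/(R_s + R_p) = 17.6 × 0.3876 = 6.822 V.
I(R_G) = V_A / R_G = 6.822/4.10 = 1.664 mA.

I ≈ 1.66 mA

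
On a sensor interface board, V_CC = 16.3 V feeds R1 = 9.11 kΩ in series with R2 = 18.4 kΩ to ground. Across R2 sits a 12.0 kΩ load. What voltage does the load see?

V_out ≈ 7.23 V

R2 ‖ R_L = (18.4 × 12.0)/(18.4 + 12.0) = 7.263 kΩ.
Voltage divider with the loaded lower leg: V_out = 16.3 × 7.263/(9.11 + 7.263) = 16.3 × 0.4436 = 7.231 V.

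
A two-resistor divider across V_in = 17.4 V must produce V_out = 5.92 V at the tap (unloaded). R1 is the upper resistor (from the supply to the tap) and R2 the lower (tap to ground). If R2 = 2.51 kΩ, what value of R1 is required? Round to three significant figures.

The divider ratio is R2/(R1+R2) = 5.92/17.4 = 0.3402.
So R1 = R2 · (V_in/V_out − 1) = 2.51 × (17.4/5.92 − 1) = 2.51 × 1.939 = 4.867 kΩ.

R1 ≈ 4.87 kΩ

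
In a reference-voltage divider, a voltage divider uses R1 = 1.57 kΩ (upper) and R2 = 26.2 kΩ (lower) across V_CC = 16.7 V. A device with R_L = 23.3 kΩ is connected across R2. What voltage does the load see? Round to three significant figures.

R2 ‖ R_L = (26.2 × 23.3)/(26.2 + 23.3) = 12.33 kΩ.
Then V_out = V_CC · R2'/(R1 + R2') = 16.7 × 12.33/13.90 = 14.81 V.

V_out ≈ 14.8 V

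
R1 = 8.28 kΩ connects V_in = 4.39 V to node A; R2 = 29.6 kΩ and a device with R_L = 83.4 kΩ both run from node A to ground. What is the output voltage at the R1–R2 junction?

The load sits in parallel with R2, giving an effective lower resistance R2' = R2·R_L/(R2+R_L) = 21.85 kΩ.
Now apply the divider: V_out = 4.39 × 0.7252 = 3.183 V.

V_out ≈ 3.18 V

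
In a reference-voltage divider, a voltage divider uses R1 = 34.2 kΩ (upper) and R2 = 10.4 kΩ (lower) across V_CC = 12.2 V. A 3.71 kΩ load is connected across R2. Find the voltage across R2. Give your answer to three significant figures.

R2 ‖ R_L = (10.4 × 3.71)/(10.4 + 3.71) = 2.735 kΩ.
Voltage divider with the loaded lower leg: V_out = 12.2 × 2.735/(34.2 + 2.735) = 12.2 × 0.07404 = 0.9032 V.

V_out ≈ 0.903 V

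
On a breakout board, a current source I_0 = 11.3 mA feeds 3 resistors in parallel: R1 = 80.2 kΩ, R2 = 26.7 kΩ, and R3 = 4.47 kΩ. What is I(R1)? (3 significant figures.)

I ≈ 0.515 mA

Conductances: ΣG = 1/80.2 + 1/26.7 + 1/4.47 = 0.2736 (1/kΩ).
By the current-divider rule, I = I_0 · G_k/ΣG = 11.3 × 0.04557 = 0.5149 mA.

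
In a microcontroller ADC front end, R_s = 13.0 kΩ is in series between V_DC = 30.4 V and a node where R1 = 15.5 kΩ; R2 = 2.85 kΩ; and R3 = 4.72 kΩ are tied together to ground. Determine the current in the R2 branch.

I ≈ 1.17 mA

Parallel bank: R_p = 1/(1/15.5 + 1/2.85 + 1/4.72) = 1.594 kΩ.
Node voltage V_A = V_DC · R_p/(R_s + R_p) = 30.4 × 0.1092 = 3.321 V.
Branch current I = V_A/R2 = 3.321/2.85 = 1.165 mA.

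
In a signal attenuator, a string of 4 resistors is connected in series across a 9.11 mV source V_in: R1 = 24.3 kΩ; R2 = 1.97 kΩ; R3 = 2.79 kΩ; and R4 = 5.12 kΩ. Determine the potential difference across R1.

V ≈ 6.48 mV

Total series resistance ΣR = 24.3 + 1.97 + 2.79 + 5.12 = 34.18 kΩ.
Voltage divider: V = V_in · (24.30 / 34.18) = 9.11 × 0.7109 = 6.477 mV.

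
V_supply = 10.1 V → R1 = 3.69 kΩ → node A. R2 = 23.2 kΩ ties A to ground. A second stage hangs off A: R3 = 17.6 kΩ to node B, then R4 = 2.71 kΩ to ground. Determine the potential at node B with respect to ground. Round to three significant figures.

The second stage (R3 + R4 = 20.31 kΩ) loads node A in parallel with R2.
R2 ‖ (R3+R4) = 10.83 kΩ.
First divider: V_A = V_supply · 10.83/(3.69 + 10.83) = 7.533 V.
Stage 2 is unloaded, so V_B = V_A · R4/(R3+R4) = 7.533 × 2.71/20.31 = 1.005 V.

V_B ≈ 1.01 V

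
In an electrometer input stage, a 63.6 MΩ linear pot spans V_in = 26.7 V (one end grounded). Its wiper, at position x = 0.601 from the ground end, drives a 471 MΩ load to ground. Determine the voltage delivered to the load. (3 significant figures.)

V_out ≈ 15.5 V

The pot divides into 25.38 MΩ above the wiper and 38.22 MΩ below.
R_L loads the lower segment: effective lower R = 35.35 MΩ.
Then V_out = V_in · 35.35/(25.38 + 35.35) = 15.54 V.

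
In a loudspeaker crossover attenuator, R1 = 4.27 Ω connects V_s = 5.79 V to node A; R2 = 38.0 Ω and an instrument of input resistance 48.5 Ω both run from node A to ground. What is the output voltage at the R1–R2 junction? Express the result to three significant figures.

The load sits in parallel with R2, giving an effective lower resistance R2' = R2·R_L/(R2+R_L) = 21.31 Ω.
Then V_out = V_s · R2'/(R1 + R2') = 5.79 × 21.31/25.58 = 4.823 V.
(Unloaded it would be 5.21 V; the load pulls it down.)

V_out ≈ 4.82 V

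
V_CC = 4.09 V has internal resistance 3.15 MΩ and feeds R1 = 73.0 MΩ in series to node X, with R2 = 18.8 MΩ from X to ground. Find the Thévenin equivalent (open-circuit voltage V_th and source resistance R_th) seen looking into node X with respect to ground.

V_th ≈ 0.810 V, R_th ≈ 15.1 MΩ

R1' = 3.15 + 73.0 = 76.15 MΩ (source resistance + R1).
V_th is the unloaded tap voltage: V_CC · R2/(R1'+R2) = 4.09 × 0.1980 = 0.8098 V.
With V_CC suppressed (replaced by a short), R_th = R1' ‖ R2 = (76.15 × 18.8)/(76.15 + 18.8) = 15.08 MΩ.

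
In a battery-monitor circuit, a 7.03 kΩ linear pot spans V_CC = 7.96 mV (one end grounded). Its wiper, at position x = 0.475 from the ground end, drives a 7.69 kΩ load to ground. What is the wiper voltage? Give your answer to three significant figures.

Split the track: R_lower = x·R_p = 3.339 kΩ, R_upper = (1−x)·R_p = 3.691 kΩ.
R_L loads the lower segment: effective lower R = 2.328 kΩ.
Loaded-divider output: V_out = 7.96 × 0.3868 = 3.079 mV.

V_out ≈ 3.08 mV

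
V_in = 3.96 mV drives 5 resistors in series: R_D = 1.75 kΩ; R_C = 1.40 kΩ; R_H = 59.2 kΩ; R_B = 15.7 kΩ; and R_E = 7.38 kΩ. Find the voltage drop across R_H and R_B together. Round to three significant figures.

V ≈ 3.47 mV

ΣR = 1.75 + 1.40 + 59.2 + 15.7 + 7.38 = 85.43 kΩ.
R_{R_H..R_B} = 59.2 + 15.7 = 74.90 kΩ.
V = V_in · R/ΣR = 3.96 × 0.8767 = 3.472 mV.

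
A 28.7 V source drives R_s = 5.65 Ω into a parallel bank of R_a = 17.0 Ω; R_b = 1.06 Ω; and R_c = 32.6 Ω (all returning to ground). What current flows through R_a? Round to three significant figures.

I ≈ 0.247 A

Parallel bank: R_p = 1/(1/17.0 + 1/1.06 + 1/32.6) = 0.9682 Ω.
Node voltage V_A = V_in · R_p/(R_s + R_p) = 28.7 × 0.1463 = 4.198 V.
I(R_a) = V_A / R_a = 4.198/17.0 = 0.2470 A.
(Equivalently: I_total = 4.337 A, then current-divider fraction G_k/ΣG = 0.05695.)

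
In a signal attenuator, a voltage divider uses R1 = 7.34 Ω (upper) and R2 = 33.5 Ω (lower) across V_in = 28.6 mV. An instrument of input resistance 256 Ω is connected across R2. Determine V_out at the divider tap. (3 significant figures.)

V_out ≈ 22.9 mV

First combine the lower leg with the load: R2 ‖ R_L = 29.62 Ω.
Then V_out = V_in · R2'/(R1 + R2') = 28.6 × 29.62/36.96 = 22.92 mV.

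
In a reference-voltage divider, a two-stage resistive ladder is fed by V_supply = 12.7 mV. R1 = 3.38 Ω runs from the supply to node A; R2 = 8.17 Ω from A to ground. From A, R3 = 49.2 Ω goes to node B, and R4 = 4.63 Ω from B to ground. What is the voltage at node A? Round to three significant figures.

Looking into the second stage from A: R3 + R4 = 53.83 Ω appears in parallel with R2.
R2 ‖ (R3+R4) = 7.093 Ω.
First divider: V_A = V_supply · 7.093/(3.38 + 7.093) = 8.601 mV.

V_A ≈ 8.60 mV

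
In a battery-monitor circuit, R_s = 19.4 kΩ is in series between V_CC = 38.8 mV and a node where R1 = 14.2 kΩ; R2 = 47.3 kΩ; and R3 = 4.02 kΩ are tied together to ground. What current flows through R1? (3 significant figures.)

Equivalent of the parallel group: R_p = 2.938 kΩ.
V_A by voltage divider: V_A = 38.8 × 2.938/(19.4 + 2.938) = 5.104 mV.
Branch current I = V_A/R1 = 5.104/14.2 = 0.3594 µA.
(Equivalently: I_total = 1.737 µA, then current-divider fraction G_k/ΣG = 0.2069.)

I ≈ 0.359 µA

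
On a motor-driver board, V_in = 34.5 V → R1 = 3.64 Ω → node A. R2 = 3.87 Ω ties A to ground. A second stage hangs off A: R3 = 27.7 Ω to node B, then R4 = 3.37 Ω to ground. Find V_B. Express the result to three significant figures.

The second stage (R3 + R4 = 31.07 Ω) loads node A in parallel with R2.
R2 ‖ (R3+R4) = 3.441 Ω.
First divider: V_A = V_in · 3.441/(3.64 + 3.441) = 16.77 V.
V_B = V_A × 0.1085 = 1.819 V.

V_B ≈ 1.82 V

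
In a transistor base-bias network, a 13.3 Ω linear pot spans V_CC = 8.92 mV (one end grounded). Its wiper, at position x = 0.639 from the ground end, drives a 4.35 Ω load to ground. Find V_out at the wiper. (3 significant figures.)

V_out ≈ 3.34 mV

The pot divides into 4.801 Ω above the wiper and 8.499 Ω below.
(x·R_p) ‖ R_L = 2.877 Ω.
V_out = 8.92 × 2.877/(4.801 + 2.877) = 3.342 mV.
(Unloaded: V_out = x·V_CC = 5.70 mV.)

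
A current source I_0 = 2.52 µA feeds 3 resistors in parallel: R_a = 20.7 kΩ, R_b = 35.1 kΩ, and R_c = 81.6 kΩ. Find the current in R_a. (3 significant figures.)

I ≈ 1.37 µA

ΣG = 1/20.7 + 1/35.1 + 1/81.6 = 0.08905.
R_a takes the fraction G_k/ΣG = 0.04831/0.08905 = 0.5425, so I = 2.52 × 0.5425 = 1.367 µA.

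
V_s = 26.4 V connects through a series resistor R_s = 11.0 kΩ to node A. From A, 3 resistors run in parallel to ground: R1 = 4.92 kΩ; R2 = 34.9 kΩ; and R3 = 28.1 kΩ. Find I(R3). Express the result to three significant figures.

Combine the parallel branches: R_p = (1/4.92 + 1/34.9 + 1/28.1)⁻¹ = 3.738 kΩ.
V_A = 26.4 × 3.738/14.74 = 6.696 V.
I(R3) = V_A / R3 = 6.696/28.1 = 0.2383 mA.
(Equivalently: I_total = 1.791 mA, then current-divider fraction G_k/ΣG = 0.1330.)

I ≈ 0.238 mA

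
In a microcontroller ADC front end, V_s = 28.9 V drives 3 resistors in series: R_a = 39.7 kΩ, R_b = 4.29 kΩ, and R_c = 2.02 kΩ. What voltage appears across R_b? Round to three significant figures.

V ≈ 2.69 V

ΣR = 39.7 + 4.29 + 2.02 = 46.01 kΩ.
Voltage divider: V = V_s · (4.290 / 46.01) = 28.9 × 0.09324 = 2.695 V.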